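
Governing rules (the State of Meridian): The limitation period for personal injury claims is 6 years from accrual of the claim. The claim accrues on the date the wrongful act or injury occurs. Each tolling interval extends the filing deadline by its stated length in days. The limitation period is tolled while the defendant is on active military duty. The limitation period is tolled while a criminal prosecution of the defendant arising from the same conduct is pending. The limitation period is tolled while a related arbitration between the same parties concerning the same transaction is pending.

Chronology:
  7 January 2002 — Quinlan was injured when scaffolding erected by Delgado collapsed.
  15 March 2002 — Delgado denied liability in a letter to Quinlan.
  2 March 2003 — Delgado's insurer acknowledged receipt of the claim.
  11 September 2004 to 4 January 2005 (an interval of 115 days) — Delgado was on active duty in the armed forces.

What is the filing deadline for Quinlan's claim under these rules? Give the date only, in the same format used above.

The claim accrued on 7 January 2002, the date of the act.
6 years from 7 January 2002 is 7 January 2008.
Because the defendant's active military service ran from 11 September 2004 to 4 January 2005, the deadline is extended by 115 days to 1 May 2008.
The other events in the timeline have no effect on the limitation period under the stated rules.

1 May 2008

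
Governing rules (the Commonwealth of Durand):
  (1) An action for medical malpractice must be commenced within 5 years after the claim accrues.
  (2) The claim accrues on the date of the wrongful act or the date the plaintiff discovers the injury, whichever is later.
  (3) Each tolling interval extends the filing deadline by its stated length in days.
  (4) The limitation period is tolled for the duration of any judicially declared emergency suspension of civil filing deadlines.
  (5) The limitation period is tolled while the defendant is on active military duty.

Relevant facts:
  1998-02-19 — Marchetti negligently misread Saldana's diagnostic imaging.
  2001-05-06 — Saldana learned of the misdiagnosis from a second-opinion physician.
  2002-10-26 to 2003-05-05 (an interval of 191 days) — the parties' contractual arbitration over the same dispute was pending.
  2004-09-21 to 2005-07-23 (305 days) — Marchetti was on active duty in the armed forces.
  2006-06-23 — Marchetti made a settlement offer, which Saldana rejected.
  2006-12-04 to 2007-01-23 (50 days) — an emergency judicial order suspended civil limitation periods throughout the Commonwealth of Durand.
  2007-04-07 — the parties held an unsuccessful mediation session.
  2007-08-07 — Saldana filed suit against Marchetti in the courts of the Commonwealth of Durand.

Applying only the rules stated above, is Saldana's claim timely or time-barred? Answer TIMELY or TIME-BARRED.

Because discovery on 2001-05-06 post-dates the 1998-02-19 act, accrual under the later-of rule falls on 2001-05-06.
Adding the 5 years base period to 2001-05-06 gives a deadline of 2006-05-06, before any tolling.
Because the defendant's active military service ran from 2004-09-21 to 2005-07-23, the deadline is extended by 305 days to 2007-03-07.
The emergency suspension of filing deadlines from 2006-12-04 to 2007-01-23 tolled the period for 50 days, extending the deadline to 2007-04-26.
Although a pending arbitration ran from 2002-10-26 to 2003-05-05, the stated rules do not make that a tolling event, so it is disregarded.
Nothing else in the chronology tolls or restarts the period.
Filing on 2007-08-07 missed the 2007-04-26 deadline — the action is time-barred.

TIME-BARRED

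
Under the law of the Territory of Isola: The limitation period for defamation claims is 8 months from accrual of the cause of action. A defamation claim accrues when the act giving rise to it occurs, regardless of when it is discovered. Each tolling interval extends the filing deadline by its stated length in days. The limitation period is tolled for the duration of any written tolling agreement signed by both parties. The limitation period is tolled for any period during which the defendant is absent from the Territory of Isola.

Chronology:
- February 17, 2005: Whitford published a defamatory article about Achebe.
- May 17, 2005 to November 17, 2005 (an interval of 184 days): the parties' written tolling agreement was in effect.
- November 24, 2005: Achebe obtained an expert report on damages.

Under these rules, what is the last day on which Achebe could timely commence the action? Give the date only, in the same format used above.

The limitation period began to run on February 17, 2005.
8 months from February 17, 2005 is October 17, 2005.
Because the written tolling agreement ran from May 17, 2005 to November 17, 2005, the deadline is extended by 184 days to April 19, 2006.
The other events in the timeline have no effect on the limitation period under the stated rules.

April 19, 2006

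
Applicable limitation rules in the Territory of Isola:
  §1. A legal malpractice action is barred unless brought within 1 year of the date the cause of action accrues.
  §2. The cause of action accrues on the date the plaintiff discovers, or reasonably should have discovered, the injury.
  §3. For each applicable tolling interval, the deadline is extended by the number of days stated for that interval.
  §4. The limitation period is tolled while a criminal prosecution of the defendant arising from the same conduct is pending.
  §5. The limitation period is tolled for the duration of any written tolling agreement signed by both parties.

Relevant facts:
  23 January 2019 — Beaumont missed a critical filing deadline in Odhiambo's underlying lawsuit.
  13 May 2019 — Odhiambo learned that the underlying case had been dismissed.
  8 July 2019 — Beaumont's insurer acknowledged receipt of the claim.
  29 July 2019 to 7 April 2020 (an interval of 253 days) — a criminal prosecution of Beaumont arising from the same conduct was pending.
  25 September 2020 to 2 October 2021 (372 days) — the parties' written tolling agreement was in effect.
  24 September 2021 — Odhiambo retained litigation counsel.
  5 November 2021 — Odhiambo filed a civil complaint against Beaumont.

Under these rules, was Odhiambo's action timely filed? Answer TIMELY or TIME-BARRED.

TIMELY

The claim did not accrue until Odhiambo discovered the injury on 13 May 2019; the 23 January 2019 act date does not start the clock under the stated rule.
1 year from 13 May 2019 is 13 May 2020.
Because the pending criminal prosecution ran from 29 July 2019 to 7 April 2020, the deadline is extended by 253 days to 21 January 2021.
The written tolling agreement from 25 September 2020 to 2 October 2021 tolled the period for 372 days, extending the deadline to 28 January 2022.
The other events in the timeline have no effect on the limitation period under the stated rules.
Odhiambo filed on 5 November 2021, before the 28 January 2022 deadline, so the action is timely.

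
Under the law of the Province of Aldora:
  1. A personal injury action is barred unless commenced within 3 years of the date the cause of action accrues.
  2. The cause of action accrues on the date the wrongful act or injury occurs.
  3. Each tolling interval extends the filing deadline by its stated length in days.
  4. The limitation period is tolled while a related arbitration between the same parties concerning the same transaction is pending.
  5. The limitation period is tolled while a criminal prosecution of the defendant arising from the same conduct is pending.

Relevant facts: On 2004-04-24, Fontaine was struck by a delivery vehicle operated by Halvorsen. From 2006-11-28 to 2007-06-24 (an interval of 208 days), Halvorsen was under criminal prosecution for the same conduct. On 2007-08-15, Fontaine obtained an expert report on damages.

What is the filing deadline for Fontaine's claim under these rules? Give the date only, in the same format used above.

The claim accrued on 2004-04-24, when the wrongful act occurred.
Adding the 3 years base period to 2004-04-24 gives a deadline of 2007-04-24, before any tolling.
The period was tolled for 208 days by the pending criminal prosecution (2006-11-28 to 2007-06-24), pushing the deadline to 2007-11-18.
None of the other events listed affects the running of the period under the stated rules.

2007-11-18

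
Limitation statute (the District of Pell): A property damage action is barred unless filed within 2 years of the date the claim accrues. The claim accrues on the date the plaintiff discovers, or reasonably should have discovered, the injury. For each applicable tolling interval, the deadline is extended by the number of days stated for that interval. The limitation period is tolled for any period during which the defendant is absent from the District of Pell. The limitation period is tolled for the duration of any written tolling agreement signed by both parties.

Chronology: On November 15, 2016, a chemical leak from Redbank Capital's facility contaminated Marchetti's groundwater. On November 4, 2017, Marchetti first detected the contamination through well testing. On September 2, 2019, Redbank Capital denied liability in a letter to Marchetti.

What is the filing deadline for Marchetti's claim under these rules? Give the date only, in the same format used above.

Accrual is tied to discovery, so the period began on November 4, 2017 rather than on November 15, 2016 when the act occurred.
2 years from November 4, 2017 is November 4, 2019.
The other events in the timeline have no effect on the limitation period under the stated rules.

November 4, 2019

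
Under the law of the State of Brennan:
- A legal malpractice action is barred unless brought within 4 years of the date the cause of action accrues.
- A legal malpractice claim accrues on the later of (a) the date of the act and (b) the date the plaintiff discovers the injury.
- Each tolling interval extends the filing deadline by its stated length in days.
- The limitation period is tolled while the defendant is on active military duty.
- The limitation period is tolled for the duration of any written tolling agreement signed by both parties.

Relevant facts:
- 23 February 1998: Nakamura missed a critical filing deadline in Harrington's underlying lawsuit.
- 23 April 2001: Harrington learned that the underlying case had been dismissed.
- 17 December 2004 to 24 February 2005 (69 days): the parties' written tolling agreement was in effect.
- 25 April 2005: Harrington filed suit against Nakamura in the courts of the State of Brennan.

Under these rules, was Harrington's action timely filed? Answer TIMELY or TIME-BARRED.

TIMELY

Because discovery on 23 April 2001 post-dates the 23 February 1998 act, accrual under the later-of rule falls on 23 April 2001.
4 years from 23 April 2001 is 23 April 2005.
The written tolling agreement from 17 December 2004 to 24 February 2005 tolled the period for 69 days, extending the deadline to 1 July 2005.
The 25 April 2005 filing precedes the 1 July 2005 deadline; the claim is timely.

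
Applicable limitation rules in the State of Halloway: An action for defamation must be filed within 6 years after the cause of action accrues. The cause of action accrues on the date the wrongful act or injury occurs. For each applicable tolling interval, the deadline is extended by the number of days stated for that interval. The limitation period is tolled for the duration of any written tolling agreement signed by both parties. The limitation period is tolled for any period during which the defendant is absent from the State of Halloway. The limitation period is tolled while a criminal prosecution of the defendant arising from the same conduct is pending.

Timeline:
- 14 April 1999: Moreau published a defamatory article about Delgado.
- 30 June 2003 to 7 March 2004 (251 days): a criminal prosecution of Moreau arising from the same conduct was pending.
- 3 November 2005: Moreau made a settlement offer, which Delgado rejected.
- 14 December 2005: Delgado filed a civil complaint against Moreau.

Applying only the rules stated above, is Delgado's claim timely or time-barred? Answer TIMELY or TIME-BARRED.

TIMELY

The claim accrued on 14 April 1999, when the wrongful act occurred.
The untolled deadline — 6 years after 14 April 1999 — is 14 April 2005.
Because the pending criminal prosecution ran from 30 June 2003 to 7 March 2004, the deadline is extended by 251 days to 21 December 2005.
Nothing else in the chronology tolls or restarts the period.
The 14 December 2005 filing precedes the 21 December 2005 deadline; the claim is timely.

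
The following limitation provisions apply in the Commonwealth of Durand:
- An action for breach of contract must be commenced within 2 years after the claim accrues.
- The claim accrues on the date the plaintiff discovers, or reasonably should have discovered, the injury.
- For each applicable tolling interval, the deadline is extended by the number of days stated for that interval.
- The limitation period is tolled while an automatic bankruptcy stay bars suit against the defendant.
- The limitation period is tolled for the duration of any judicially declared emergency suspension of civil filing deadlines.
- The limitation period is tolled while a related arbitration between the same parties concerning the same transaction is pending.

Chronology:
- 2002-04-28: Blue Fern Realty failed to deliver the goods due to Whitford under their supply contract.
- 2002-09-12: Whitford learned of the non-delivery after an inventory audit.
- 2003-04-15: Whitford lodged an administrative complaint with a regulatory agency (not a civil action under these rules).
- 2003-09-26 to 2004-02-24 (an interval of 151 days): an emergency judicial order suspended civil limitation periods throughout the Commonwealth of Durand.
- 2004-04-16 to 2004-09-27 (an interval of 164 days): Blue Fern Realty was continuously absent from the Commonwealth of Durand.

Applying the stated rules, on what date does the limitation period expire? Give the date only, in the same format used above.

2005-02-10

Accrual is tied to discovery, so the period began on 2002-09-12 rather than on 2002-04-28 when the act occurred.
Adding the 2 years base period to 2002-09-12 gives a deadline of 2004-09-12, before any tolling.
The period was tolled for 151 days by the emergency suspension of filing deadlines (2003-09-26 to 2004-02-24), pushing the deadline to 2005-02-10.
Although the defendant's absence ran from 2004-04-16 to 2004-09-27, the stated rules do not make that a tolling event, so it is disregarded.
Nothing else in the chronology tolls or restarts the period.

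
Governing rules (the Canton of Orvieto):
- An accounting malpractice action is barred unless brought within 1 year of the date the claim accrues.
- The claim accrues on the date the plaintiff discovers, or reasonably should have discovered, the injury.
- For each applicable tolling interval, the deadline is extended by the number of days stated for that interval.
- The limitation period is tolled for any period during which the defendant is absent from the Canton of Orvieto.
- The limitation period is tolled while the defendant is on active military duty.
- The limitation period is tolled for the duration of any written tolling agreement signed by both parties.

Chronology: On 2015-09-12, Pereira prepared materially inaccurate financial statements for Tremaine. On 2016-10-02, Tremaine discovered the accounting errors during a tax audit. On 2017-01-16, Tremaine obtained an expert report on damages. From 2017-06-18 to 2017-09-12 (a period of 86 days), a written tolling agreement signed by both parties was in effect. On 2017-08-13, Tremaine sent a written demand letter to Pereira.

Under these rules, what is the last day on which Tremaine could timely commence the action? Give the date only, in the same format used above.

2017-12-27

The claim did not accrue until Tremaine discovered the injury on 2016-10-02; the 2015-09-12 act date does not start the clock under the stated rule.
1 year from 2016-10-02 is 2017-10-02.
The period was tolled for 86 days by the written tolling agreement (2017-06-18 to 2017-09-12), pushing the deadline to 2017-12-27.
Nothing else in the chronology tolls or restarts the period.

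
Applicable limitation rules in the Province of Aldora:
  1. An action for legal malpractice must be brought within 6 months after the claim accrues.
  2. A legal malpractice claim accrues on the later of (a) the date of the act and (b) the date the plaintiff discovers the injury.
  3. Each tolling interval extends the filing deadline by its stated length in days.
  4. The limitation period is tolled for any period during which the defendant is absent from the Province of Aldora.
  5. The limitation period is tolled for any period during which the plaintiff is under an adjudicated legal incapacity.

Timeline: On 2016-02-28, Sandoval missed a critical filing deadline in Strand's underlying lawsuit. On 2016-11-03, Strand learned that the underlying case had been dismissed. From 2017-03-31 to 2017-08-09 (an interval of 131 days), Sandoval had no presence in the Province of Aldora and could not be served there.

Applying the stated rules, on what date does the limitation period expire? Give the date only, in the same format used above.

2017-09-11

Because discovery on 2016-11-03 post-dates the 2016-02-28 act, accrual under the later-of rule falls on 2016-11-03.
Adding the 6 months base period to 2016-11-03 gives a deadline of 2017-05-03, before any tolling.
The defendant's absence from the jurisdiction from 2017-03-31 to 2017-08-09 tolled the period for 131 days, extending the deadline to 2017-09-11.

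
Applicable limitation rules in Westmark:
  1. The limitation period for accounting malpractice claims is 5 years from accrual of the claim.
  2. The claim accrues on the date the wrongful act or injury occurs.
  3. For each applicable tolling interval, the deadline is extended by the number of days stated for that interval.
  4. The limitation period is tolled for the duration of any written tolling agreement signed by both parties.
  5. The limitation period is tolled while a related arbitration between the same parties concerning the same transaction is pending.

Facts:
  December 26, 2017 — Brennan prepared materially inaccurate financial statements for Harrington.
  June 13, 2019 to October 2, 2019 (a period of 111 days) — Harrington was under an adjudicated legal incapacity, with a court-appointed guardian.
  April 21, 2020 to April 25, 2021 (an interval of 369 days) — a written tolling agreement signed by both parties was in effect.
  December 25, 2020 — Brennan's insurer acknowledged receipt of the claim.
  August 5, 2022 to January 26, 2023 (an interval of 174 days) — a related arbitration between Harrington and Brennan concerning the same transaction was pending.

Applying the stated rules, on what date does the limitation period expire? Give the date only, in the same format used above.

The limitation period began to run on December 26, 2017.
5 years from December 26, 2017 is December 26, 2022.
The period was tolled for 369 days by the written tolling agreement (April 21, 2020 to April 25, 2021), pushing the deadline to December 30, 2023.
Because the pending related arbitration ran from August 5, 2022 to January 26, 2023, the deadline is extended by 174 days to June 21, 2024.
The plaintiff's legal incapacity from June 13, 2019 to October 2, 2019 does not toll the period, because no stated rule makes the plaintiff's incapacity a tolling event.
None of the other events listed affects the running of the period under the stated rules.

June 21, 2024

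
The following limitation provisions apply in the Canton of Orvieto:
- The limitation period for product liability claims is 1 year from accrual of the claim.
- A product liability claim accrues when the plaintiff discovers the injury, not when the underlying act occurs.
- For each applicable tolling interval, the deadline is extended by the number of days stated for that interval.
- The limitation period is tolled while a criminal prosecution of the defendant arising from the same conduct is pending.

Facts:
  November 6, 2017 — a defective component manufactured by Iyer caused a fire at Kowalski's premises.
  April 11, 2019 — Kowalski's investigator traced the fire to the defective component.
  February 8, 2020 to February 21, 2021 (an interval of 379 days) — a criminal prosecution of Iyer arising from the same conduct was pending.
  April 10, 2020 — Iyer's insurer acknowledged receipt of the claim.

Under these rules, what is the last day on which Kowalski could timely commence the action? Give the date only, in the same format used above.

Under the discovery rule, the claim accrued on April 11, 2019, when Kowalski discovered the injury — not on the November 6, 2017 date of the underlying act.
1 year from April 11, 2019 is April 11, 2020.
The pending criminal prosecution from February 8, 2020 to February 21, 2021 tolled the period for 379 days, extending the deadline to April 25, 2021.
Nothing else in the chronology tolls or restarts the period.

April 25, 2021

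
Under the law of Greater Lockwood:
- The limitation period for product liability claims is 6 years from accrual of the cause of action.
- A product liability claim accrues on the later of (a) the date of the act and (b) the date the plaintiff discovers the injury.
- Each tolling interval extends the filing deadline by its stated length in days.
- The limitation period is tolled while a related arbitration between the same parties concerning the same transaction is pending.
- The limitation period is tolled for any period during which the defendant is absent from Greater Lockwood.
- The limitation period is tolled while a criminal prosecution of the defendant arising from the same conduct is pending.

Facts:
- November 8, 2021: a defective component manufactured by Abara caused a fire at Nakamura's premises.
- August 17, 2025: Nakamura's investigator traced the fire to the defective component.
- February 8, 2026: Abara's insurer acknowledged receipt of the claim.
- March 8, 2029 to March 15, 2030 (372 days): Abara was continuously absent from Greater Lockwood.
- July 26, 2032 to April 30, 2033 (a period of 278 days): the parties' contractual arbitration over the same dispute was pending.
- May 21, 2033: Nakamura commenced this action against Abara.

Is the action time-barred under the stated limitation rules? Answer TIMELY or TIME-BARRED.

TIMELY

Taking the later of the act (November 8, 2021) and discovery (August 17, 2025), the claim accrued on August 17, 2025.
6 years from August 17, 2025 is August 17, 2031.
The defendant's absence from the jurisdiction from March 8, 2029 to March 15, 2030 tolled the period for 372 days, extending the deadline to August 23, 2032.
The period was tolled for 278 days by the pending related arbitration (July 26, 2032 to April 30, 2033), pushing the deadline to May 28, 2033.
Nothing else in the chronology tolls or restarts the period.
Nakamura filed on May 21, 2033, before the May 28, 2033 deadline, so the action is timely.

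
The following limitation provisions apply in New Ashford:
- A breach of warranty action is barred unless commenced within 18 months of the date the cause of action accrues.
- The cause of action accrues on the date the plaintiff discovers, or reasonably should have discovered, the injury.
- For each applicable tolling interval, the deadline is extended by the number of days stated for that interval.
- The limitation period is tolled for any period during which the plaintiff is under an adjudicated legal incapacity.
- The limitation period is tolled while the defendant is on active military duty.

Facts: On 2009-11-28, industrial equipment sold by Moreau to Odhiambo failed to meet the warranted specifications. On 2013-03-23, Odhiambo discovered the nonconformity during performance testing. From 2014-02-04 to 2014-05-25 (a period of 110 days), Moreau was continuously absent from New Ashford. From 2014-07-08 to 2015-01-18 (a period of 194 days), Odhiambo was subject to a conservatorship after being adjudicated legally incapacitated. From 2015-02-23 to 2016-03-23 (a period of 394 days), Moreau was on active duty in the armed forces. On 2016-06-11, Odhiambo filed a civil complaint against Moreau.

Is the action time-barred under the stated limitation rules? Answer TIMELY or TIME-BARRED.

Accrual is tied to discovery, so the period began on 2013-03-23 rather than on 2009-11-28 when the act occurred.
18 months from 2013-03-23 is 2014-09-23.
The plaintiff's legal incapacity from 2014-07-08 to 2015-01-18 tolled the period for 194 days, extending the deadline to 2015-04-05.
The defendant's active military service from 2015-02-23 to 2016-03-23 tolled the period for 394 days, extending the deadline to 2016-05-03.
The defendant's absence from the jurisdiction from 2014-02-04 to 2014-05-25 does not toll the period, because no stated rule makes the defendant's absence a tolling event.
The 2016-06-11 filing falls after the 2016-05-03 deadline; the claim is time-barred.

TIME-BARRED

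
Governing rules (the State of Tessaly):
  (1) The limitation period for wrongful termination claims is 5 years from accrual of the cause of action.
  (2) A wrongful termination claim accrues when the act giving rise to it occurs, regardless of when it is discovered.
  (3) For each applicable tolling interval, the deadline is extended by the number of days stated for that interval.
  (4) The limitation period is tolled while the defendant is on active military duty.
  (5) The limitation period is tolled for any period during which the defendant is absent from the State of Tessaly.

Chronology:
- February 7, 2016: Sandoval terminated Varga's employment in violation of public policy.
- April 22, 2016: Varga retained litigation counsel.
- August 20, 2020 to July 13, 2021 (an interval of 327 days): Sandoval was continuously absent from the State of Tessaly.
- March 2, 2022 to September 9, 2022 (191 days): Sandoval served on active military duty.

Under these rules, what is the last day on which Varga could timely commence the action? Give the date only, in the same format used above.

December 31, 2021

The cause of action accrued on February 7, 2016, the date of the act.
5 years from February 7, 2016 is February 7, 2021.
Because the defendant's absence from the jurisdiction ran from August 20, 2020 to July 13, 2021, the deadline is extended by 327 days to December 31, 2021.
By the time the defendant's active military service began on March 2, 2022, the limitation period had already expired on December 31, 2021; that interval cannot revive it.
The other events in the timeline have no effect on the limitation period under the stated rules.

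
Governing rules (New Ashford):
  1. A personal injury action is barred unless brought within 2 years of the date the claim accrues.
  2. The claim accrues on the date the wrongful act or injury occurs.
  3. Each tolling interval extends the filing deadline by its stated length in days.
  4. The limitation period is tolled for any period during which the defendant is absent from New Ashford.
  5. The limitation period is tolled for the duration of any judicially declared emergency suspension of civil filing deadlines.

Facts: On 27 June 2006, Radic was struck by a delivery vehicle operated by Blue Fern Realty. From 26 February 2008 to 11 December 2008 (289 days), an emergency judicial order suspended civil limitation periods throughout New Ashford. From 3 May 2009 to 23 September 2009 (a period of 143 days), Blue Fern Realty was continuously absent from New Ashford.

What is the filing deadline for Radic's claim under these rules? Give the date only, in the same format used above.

12 April 2009

The claim accrued on 27 June 2006, the date of the act.
2 years from 27 June 2006 is 27 June 2008.
The period was tolled for 289 days by the emergency suspension of filing deadlines (26 February 2008 to 11 December 2008), pushing the deadline to 12 April 2009.
The defendant's absence from the jurisdiction starting 3 May 2009 came too late — the period had run on 12 April 2009 — and so does not extend the deadline.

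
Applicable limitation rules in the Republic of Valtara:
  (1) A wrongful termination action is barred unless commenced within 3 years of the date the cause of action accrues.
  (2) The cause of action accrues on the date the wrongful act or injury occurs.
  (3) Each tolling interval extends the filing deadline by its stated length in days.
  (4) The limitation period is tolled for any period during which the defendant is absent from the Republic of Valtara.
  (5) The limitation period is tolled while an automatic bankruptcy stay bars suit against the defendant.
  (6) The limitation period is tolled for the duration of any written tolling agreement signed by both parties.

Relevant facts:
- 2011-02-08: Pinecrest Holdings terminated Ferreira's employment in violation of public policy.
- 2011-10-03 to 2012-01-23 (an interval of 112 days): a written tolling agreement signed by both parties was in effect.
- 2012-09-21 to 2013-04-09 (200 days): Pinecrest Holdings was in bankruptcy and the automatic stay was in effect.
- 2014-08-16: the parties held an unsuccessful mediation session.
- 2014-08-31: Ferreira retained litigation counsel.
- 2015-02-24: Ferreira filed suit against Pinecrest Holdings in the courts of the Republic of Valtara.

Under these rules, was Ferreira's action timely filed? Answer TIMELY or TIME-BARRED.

TIME-BARRED

The cause of action accrued on 2011-02-08, the date of the act.
Adding the 3 years base period to 2011-02-08 gives a deadline of 2014-02-08, before any tolling.
The written tolling agreement from 2011-10-03 to 2012-01-23 tolled the period for 112 days, extending the deadline to 2014-05-31.
The automatic bankruptcy stay from 2012-09-21 to 2013-04-09 tolled the period for 200 days, extending the deadline to 2014-12-17.
None of the other events listed affects the running of the period under the stated rules.
Filing on 2015-02-24 missed the 2014-12-17 deadline — the action is time-barred.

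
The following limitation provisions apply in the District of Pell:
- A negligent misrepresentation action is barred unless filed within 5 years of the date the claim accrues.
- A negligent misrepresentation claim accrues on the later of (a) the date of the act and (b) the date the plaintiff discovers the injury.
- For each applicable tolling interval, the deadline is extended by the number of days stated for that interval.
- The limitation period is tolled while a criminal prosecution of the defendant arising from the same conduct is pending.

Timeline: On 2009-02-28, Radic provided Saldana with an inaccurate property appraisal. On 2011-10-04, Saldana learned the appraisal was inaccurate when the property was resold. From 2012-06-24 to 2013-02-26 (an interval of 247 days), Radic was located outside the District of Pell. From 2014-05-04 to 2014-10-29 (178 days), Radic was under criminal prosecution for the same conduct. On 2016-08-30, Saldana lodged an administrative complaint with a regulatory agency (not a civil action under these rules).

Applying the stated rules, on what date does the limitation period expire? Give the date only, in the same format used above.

2017-03-31

The claim accrued on 2011-10-04 — the later of the 2009-02-28 act and the 2011-10-04 discovery.
Adding the 5 years base period to 2011-10-04 gives a deadline of 2016-10-04, before any tolling.
Because the pending criminal prosecution ran from 2014-05-04 to 2014-10-29, the deadline is extended by 178 days to 2017-03-31.
Although the defendant's absence ran from 2012-06-24 to 2013-02-26, the stated rules do not make that a tolling event, so it is disregarded.
Nothing else in the chronology tolls or restarts the period.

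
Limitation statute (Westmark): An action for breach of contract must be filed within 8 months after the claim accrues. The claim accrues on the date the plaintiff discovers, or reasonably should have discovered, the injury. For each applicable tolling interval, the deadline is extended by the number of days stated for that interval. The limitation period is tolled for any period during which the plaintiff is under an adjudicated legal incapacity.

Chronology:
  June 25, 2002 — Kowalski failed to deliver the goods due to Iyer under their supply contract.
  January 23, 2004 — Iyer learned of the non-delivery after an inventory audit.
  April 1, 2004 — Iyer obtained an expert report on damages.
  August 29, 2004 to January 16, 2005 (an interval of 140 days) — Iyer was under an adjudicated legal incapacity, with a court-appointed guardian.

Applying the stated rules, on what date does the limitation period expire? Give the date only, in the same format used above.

Under the discovery rule, the claim accrued on January 23, 2004, when Iyer discovered the injury — not on the June 25, 2002 date of the underlying act.
8 months from January 23, 2004 is September 23, 2004.
The plaintiff's legal incapacity from August 29, 2004 to January 16, 2005 tolled the period for 140 days, extending the deadline to February 10, 2005.
The other events in the timeline have no effect on the limitation period under the stated rules.

February 10, 2005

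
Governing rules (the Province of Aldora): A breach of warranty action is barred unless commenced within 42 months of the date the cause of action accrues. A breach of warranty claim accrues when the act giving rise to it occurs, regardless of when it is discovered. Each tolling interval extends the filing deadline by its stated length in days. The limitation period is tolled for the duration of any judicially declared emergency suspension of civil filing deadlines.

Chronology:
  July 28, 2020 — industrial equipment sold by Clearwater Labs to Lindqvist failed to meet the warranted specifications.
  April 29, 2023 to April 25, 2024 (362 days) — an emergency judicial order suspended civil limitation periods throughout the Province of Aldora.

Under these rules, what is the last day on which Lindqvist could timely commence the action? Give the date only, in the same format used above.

The claim accrued on July 28, 2020, when the wrongful act occurred.
Adding the 42 months base period to July 28, 2020 gives a deadline of January 28, 2024, before any tolling.
Because the emergency suspension of filing deadlines ran from April 29, 2023 to April 25, 2024, the deadline is extended by 362 days to January 24, 2025.

January 24, 2025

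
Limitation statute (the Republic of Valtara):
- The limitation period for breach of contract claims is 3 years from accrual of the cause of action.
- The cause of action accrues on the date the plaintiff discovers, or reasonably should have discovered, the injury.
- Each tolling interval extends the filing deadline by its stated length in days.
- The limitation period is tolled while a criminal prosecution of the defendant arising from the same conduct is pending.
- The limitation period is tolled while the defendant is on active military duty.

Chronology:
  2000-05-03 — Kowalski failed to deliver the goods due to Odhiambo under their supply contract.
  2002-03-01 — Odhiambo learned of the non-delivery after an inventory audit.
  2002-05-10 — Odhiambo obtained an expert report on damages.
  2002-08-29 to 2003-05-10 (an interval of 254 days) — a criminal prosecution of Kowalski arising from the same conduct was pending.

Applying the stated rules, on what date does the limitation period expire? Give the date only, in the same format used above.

2005-11-10

The claim did not accrue until Odhiambo discovered the injury on 2002-03-01; the 2000-05-03 act date does not start the clock under the stated rule.
The untolled deadline — 3 years after 2002-03-01 — is 2005-03-01.
The pending criminal prosecution from 2002-08-29 to 2003-05-10 tolled the period for 254 days, extending the deadline to 2005-11-10.
Nothing else in the chronology tolls or restarts the period.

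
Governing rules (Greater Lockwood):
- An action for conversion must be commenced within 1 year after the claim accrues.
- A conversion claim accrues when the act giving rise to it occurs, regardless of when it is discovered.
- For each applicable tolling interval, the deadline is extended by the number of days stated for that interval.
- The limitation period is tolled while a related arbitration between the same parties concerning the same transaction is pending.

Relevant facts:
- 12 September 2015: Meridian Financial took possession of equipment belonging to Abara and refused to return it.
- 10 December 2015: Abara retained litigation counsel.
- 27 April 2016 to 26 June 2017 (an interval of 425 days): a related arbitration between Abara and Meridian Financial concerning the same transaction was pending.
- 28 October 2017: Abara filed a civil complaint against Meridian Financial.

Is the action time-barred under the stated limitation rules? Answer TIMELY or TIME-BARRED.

The claim accrued on 12 September 2015, the date of the act.
The untolled deadline — 1 year after 12 September 2015 — is 12 September 2016.
The pending related arbitration from 27 April 2016 to 26 June 2017 tolled the period for 425 days, extending the deadline to 11 November 2017.
Nothing else in the chronology tolls or restarts the period.
The 28 October 2017 filing precedes the 11 November 2017 deadline; the claim is timely.

TIMELY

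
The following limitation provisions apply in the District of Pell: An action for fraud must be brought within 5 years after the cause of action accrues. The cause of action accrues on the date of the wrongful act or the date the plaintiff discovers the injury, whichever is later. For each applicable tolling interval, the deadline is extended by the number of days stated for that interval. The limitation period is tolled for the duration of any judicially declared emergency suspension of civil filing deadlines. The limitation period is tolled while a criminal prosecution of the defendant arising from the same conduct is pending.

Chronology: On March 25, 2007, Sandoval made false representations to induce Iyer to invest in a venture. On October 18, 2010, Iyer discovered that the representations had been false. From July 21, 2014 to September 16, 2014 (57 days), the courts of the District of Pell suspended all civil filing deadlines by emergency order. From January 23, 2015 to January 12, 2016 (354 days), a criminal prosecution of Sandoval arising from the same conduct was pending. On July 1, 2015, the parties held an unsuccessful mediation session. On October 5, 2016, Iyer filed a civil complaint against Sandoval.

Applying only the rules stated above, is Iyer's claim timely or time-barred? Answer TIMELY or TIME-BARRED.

TIMELY

The claim accrued on October 18, 2010 — the later of the March 25, 2007 act and the October 18, 2010 discovery.
The untolled deadline — 5 years after October 18, 2010 — is October 18, 2015.
The period was tolled for 57 days by the emergency suspension of filing deadlines (July 21, 2014 to September 16, 2014), pushing the deadline to December 14, 2015.
The pending criminal prosecution from January 23, 2015 to January 12, 2016 tolled the period for 354 days, extending the deadline to December 2, 2016.
Nothing else in the chronology tolls or restarts the period.
The October 5, 2016 filing precedes the December 2, 2016 deadline; the claim is timely.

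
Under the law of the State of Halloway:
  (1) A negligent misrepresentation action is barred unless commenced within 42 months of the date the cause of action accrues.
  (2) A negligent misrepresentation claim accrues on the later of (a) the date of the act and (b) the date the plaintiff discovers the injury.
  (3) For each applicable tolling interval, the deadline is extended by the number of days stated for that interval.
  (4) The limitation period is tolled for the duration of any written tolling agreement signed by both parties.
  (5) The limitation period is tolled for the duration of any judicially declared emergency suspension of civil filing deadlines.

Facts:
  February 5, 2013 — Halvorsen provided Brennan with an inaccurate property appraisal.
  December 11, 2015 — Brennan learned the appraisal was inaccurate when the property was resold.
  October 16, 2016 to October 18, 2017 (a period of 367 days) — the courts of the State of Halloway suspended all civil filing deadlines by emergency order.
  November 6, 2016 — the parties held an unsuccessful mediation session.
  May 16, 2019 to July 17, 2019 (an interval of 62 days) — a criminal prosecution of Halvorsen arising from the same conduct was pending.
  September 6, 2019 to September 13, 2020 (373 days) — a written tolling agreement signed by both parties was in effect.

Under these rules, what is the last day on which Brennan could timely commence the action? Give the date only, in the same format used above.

June 20, 2021

The claim accrued on December 11, 2015 — the later of the February 5, 2013 act and the December 11, 2015 discovery.
Adding the 42 months base period to December 11, 2015 gives a deadline of June 11, 2019, before any tolling.
The emergency suspension of filing deadlines from October 16, 2016 to October 18, 2017 tolled the period for 367 days, extending the deadline to June 12, 2020.
The written tolling agreement from September 6, 2019 to September 13, 2020 tolled the period for 373 days, extending the deadline to June 20, 2021.
The pending criminal prosecution from May 16, 2019 to July 17, 2019 does not toll the period, because no stated rule makes a criminal prosecution a tolling event.
None of the other events listed affects the running of the period under the stated rules.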